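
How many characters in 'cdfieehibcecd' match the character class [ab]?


Character class [ab] matches any of: {a, b}
Scanning string 'cdfieehibcecd' character by character:
  pos 0: 'c' -> no
  pos 1: 'd' -> no
  pos 2: 'f' -> no
  pos 3: 'i' -> no
  pos 4: 'e' -> no
  pos 5: 'e' -> no
  pos 6: 'h' -> no
  pos 7: 'i' -> no
  pos 8: 'b' -> MATCH
  pos 9: 'c' -> no
  pos 10: 'e' -> no
  pos 11: 'c' -> no
  pos 12: 'd' -> no
Total matches: 1

1


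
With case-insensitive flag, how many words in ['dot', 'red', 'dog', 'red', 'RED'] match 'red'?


Case-insensitive matching: compare each word's lowercase form to 'red'.
  'dot' -> lower='dot' -> no
  'red' -> lower='red' -> MATCH
  'dog' -> lower='dog' -> no
  'red' -> lower='red' -> MATCH
  'RED' -> lower='red' -> MATCH
Matches: ['red', 'red', 'RED']
Count: 3

3


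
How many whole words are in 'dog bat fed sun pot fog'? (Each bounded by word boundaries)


Word boundaries (\b) mark the start/end of each word.
Text: 'dog bat fed sun pot fog'
Splitting by whitespace:
  Word 1: 'dog'
  Word 2: 'bat'
  Word 3: 'fed'
  Word 4: 'sun'
  Word 5: 'pot'
  Word 6: 'fog'
Total whole words: 6

6


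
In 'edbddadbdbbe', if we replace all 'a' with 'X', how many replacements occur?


re.sub('a', 'X', text) replaces every occurrence of 'a' with 'X'.
Text: 'edbddadbdbbe'
Scanning for 'a':
  pos 5: 'a' -> replacement #1
Total replacements: 1

1


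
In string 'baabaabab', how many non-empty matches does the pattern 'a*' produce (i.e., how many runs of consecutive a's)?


Pattern 'a*' matches zero or more a's. We want non-empty runs of consecutive a's.
String: 'baabaabab'
Walking through the string to find runs of a's:
  Run 1: positions 1-2 -> 'aa'
  Run 2: positions 4-5 -> 'aa'
  Run 3: positions 7-7 -> 'a'
Non-empty runs found: ['aa', 'aa', 'a']
Count: 3

3


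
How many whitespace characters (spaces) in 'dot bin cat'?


\s matches whitespace characters (spaces, tabs, etc.).
Text: 'dot bin cat'
This text has 3 words separated by spaces.
Number of spaces = number of words - 1 = 3 - 1 = 2

2


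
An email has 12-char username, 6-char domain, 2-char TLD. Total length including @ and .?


An email address has format: username@domain.tld
Username length: 12
'@' character: 1
Domain length: 6
'.' character: 1
TLD length: 2
Total = 12 + 1 + 6 + 1 + 2 = 22

22


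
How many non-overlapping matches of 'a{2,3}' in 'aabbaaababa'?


Pattern 'a{2,3}' matches between 2 and 3 consecutive a's (greedy).
String: 'aabbaaababa'
Finding runs of a's and applying greedy matching:
  Run at pos 0: 'aa' (length 2)
  Run at pos 4: 'aaa' (length 3)
  Run at pos 8: 'a' (length 1)
  Run at pos 10: 'a' (length 1)
Matches: ['aa', 'aaa']
Count: 2

2


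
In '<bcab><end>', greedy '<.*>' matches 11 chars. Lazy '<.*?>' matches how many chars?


Greedy '<.*>' tries to match as MUCH as possible.
Lazy '<.*?>' tries to match as LITTLE as possible.

String: '<bcab><end>'
Greedy '<.*>' starts at first '<' and extends to the LAST '>': '<bcab><end>' (11 chars)
Lazy '<.*?>' starts at first '<' and stops at the FIRST '>': '<bcab>' (6 chars)

6


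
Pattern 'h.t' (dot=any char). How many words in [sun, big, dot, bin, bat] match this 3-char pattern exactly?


Pattern 'h.t' means: starts with 'h', any single char, ends with 't'.
Checking each word (must be exactly 3 chars):
  'sun' (len=3): no
  'big' (len=3): no
  'dot' (len=3): no
  'bin' (len=3): no
  'bat' (len=3): no
Matching words: []
Total: 0

0


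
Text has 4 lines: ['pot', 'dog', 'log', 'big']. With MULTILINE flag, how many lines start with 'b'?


With MULTILINE flag, ^ matches the start of each line.
Lines: ['pot', 'dog', 'log', 'big']
Checking which lines start with 'b':
  Line 1: 'pot' -> no
  Line 2: 'dog' -> no
  Line 3: 'log' -> no
  Line 4: 'big' -> MATCH
Matching lines: ['big']
Count: 1

1


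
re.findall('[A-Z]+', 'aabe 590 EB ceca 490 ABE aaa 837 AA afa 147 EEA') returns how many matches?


Pattern '[A-Z]+' finds one or more uppercase letters.
Text: 'aabe 590 EB ceca 490 ABE aaa 837 AA afa 147 EEA'
Scanning for matches:
  Match 1: 'EB'
  Match 2: 'ABE'
  Match 3: 'AA'
  Match 4: 'EEA'
Total matches: 4

4


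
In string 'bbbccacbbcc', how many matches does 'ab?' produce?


Pattern 'ab?' matches 'a' optionally followed by 'b'.
String: 'bbbccacbbcc'
Scanning left to right for 'a' then checking next char:
  Match 1: 'a' (a not followed by b)
Total matches: 1

1


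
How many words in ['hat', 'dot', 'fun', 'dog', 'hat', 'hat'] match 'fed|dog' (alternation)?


Alternation 'fed|dog' matches either 'fed' or 'dog'.
Checking each word:
  'hat' -> no
  'dot' -> no
  'fun' -> no
  'dog' -> MATCH
  'hat' -> no
  'hat' -> no
Matches: ['dog']
Count: 1

1


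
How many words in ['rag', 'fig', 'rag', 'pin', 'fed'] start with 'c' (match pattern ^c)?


Pattern ^c anchors to start of word. Check which words begin with 'c':
  'rag' -> no
  'fig' -> no
  'rag' -> no
  'pin' -> no
  'fed' -> no
Matching words: []
Count: 0

0


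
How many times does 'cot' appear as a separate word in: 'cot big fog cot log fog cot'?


Scanning each word for exact match 'cot':
  Word 1: 'cot' -> MATCH
  Word 2: 'big' -> no
  Word 3: 'fog' -> no
  Word 4: 'cot' -> MATCH
  Word 5: 'log' -> no
  Word 6: 'fog' -> no
  Word 7: 'cot' -> MATCH
Total matches: 3

3


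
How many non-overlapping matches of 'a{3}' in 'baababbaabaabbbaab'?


Pattern 'a{3}' matches exactly 3 consecutive a's (greedy, non-overlapping).
String: 'baababbaabaabbbaab'
Scanning for runs of a's:
  Run at pos 1: 'aa' (length 2) -> 0 match(es)
  Run at pos 4: 'a' (length 1) -> 0 match(es)
  Run at pos 7: 'aa' (length 2) -> 0 match(es)
  Run at pos 10: 'aa' (length 2) -> 0 match(es)
  Run at pos 15: 'aa' (length 2) -> 0 match(es)
Matches found: []
Total: 0

0


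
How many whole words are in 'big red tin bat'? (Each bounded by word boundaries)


Word boundaries (\b) mark the start/end of each word.
Text: 'big red tin bat'
Splitting by whitespace:
  Word 1: 'big'
  Word 2: 'red'
  Word 3: 'tin'
  Word 4: 'bat'
Total whole words: 4

4


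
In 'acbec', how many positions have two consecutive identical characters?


Looking for consecutive identical characters in 'acbec':
  pos 0-1: 'a' vs 'c' -> different
  pos 1-2: 'c' vs 'b' -> different
  pos 2-3: 'b' vs 'e' -> different
  pos 3-4: 'e' vs 'c' -> different
Consecutive identical pairs: []
Count: 0

0


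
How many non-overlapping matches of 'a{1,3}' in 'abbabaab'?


Pattern 'a{1,3}' matches between 1 and 3 consecutive a's (greedy).
String: 'abbabaab'
Finding runs of a's and applying greedy matching:
  Run at pos 0: 'a' (length 1)
  Run at pos 3: 'a' (length 1)
  Run at pos 5: 'aa' (length 2)
Matches: ['a', 'a', 'aa']
Count: 3

3


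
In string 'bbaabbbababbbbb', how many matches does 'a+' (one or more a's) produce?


Pattern 'a+' matches one or more consecutive a's.
String: 'bbaabbbababbbbb'
Scanning for runs of a:
  Match 1: 'aa' (length 2)
  Match 2: 'a' (length 1)
  Match 3: 'a' (length 1)
Total matches: 3

3


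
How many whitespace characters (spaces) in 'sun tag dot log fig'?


\s matches whitespace characters (spaces, tabs, etc.).
Text: 'sun tag dot log fig'
This text has 5 words separated by spaces.
Number of spaces = number of words - 1 = 5 - 1 = 4

4


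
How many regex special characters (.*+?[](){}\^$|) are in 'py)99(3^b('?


Regex special characters are: . * + ? [ ] ( ) { } \ ^ $ |
Scanning 'py)99(3^b(':
  pos 2: ')' -> SPECIAL
  pos 5: '(' -> SPECIAL
  pos 7: '^' -> SPECIAL
  pos 9: '(' -> SPECIAL
Special chars found: [')', '(', '^', '(']
Total: 4

4


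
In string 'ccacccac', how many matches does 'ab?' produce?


Pattern 'ab?' matches 'a' optionally followed by 'b'.
String: 'ccacccac'
Scanning left to right for 'a' then checking next char:
  Match 1: 'a' (a not followed by b)
  Match 2: 'a' (a not followed by b)
Total matches: 2

2


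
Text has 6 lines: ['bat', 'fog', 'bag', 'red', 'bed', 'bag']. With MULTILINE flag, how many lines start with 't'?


With MULTILINE flag, ^ matches the start of each line.
Lines: ['bat', 'fog', 'bag', 'red', 'bed', 'bag']
Checking which lines start with 't':
  Line 1: 'bat' -> no
  Line 2: 'fog' -> no
  Line 3: 'bag' -> no
  Line 4: 'red' -> no
  Line 5: 'bed' -> no
  Line 6: 'bag' -> no
Matching lines: []
Count: 0

0


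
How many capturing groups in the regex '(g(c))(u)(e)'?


To count capturing groups, count each '(' that starts a group.
Pattern: '(g(c))(u)(e)'
Walking through the pattern:
  Position 0: '(' -> group #1
  Position 2: '(' -> group #2
  Position 6: '(' -> group #3
  Position 9: '(' -> group #4
Total capturing groups: 4

4


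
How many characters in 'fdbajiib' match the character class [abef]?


Character class [abef] matches any of: {a, b, e, f}
Scanning string 'fdbajiib' character by character:
  pos 0: 'f' -> MATCH
  pos 1: 'd' -> no
  pos 2: 'b' -> MATCH
  pos 3: 'a' -> MATCH
  pos 4: 'j' -> no
  pos 5: 'i' -> no
  pos 6: 'i' -> no
  pos 7: 'b' -> MATCH
Total matches: 4

4


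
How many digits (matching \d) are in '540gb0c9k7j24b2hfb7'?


\d matches any digit 0-9.
Scanning '540gb0c9k7j24b2hfb7':
  pos 0: '5' -> DIGIT
  pos 1: '4' -> DIGIT
  pos 2: '0' -> DIGIT
  pos 5: '0' -> DIGIT
  pos 7: '9' -> DIGIT
  pos 9: '7' -> DIGIT
  pos 11: '2' -> DIGIT
  pos 12: '4' -> DIGIT
  pos 14: '2' -> DIGIT
  pos 18: '7' -> DIGIT
Digits found: ['5', '4', '0', '0', '9', '7', '2', '4', '2', '7']
Total: 10

10


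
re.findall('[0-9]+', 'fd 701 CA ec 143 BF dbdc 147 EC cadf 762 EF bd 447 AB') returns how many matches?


Pattern '[0-9]+' finds one or more digits.
Text: 'fd 701 CA ec 143 BF dbdc 147 EC cadf 762 EF bd 447 AB'
Scanning for matches:
  Match 1: '701'
  Match 2: '143'
  Match 3: '147'
  Match 4: '762'
  Match 5: '447'
Total matches: 5

5


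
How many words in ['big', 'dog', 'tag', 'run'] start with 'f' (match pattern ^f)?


Pattern ^f anchors to start of word. Check which words begin with 'f':
  'big' -> no
  'dog' -> no
  'tag' -> no
  'run' -> no
Matching words: []
Count: 0

0


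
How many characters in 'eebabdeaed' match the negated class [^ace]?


Negated class [^ace] matches any char NOT in {a, c, e}
Scanning 'eebabdeaed':
  pos 0: 'e' -> no (excluded)
  pos 1: 'e' -> no (excluded)
  pos 2: 'b' -> MATCH
  pos 3: 'a' -> no (excluded)
  pos 4: 'b' -> MATCH
  pos 5: 'd' -> MATCH
  pos 6: 'e' -> no (excluded)
  pos 7: 'a' -> no (excluded)
  pos 8: 'e' -> no (excluded)
  pos 9: 'd' -> MATCH
Total matches: 4

4


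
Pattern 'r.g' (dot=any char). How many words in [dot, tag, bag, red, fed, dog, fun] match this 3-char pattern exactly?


Pattern 'r.g' means: starts with 'r', any single char, ends with 'g'.
Checking each word (must be exactly 3 chars):
  'dot' (len=3): no
  'tag' (len=3): no
  'bag' (len=3): no
  'red' (len=3): no
  'fed' (len=3): no
  'dog' (len=3): no
  'fun' (len=3): no
Matching words: []
Total: 0

0


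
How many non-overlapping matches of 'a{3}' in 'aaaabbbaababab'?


Pattern 'a{3}' matches exactly 3 consecutive a's (greedy, non-overlapping).
String: 'aaaabbbaababab'
Scanning for runs of a's:
  Run at pos 0: 'aaaa' (length 4) -> 1 match(es)
  Run at pos 7: 'aa' (length 2) -> 0 match(es)
  Run at pos 10: 'a' (length 1) -> 0 match(es)
  Run at pos 12: 'a' (length 1) -> 0 match(es)
Matches found: ['aaa']
Total: 1

1


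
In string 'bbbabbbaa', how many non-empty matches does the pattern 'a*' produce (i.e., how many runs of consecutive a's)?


Pattern 'a*' matches zero or more a's. We want non-empty runs of consecutive a's.
String: 'bbbabbbaa'
Walking through the string to find runs of a's:
  Run 1: positions 3-3 -> 'a'
  Run 2: positions 7-8 -> 'aa'
Non-empty runs found: ['a', 'aa']
Count: 2

2


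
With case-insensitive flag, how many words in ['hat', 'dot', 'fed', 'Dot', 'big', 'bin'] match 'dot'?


Case-insensitive matching: compare each word's lowercase form to 'dot'.
  'hat' -> lower='hat' -> no
  'dot' -> lower='dot' -> MATCH
  'fed' -> lower='fed' -> no
  'Dot' -> lower='dot' -> MATCH
  'big' -> lower='big' -> no
  'bin' -> lower='bin' -> no
Matches: ['dot', 'Dot']
Count: 2

2


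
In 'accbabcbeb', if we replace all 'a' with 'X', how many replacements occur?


re.sub('a', 'X', text) replaces every occurrence of 'a' with 'X'.
Text: 'accbabcbeb'
Scanning for 'a':
  pos 0: 'a' -> replacement #1
  pos 4: 'a' -> replacement #2
Total replacements: 2

2


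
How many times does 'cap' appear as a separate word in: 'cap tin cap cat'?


Scanning each word for exact match 'cap':
  Word 1: 'cap' -> MATCH
  Word 2: 'tin' -> no
  Word 3: 'cap' -> MATCH
  Word 4: 'cat' -> no
Total matches: 2

2


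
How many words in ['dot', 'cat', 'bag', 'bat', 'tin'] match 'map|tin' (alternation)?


Alternation 'map|tin' matches either 'map' or 'tin'.
Checking each word:
  'dot' -> no
  'cat' -> no
  'bag' -> no
  'bat' -> no
  'tin' -> MATCH
Matches: ['tin']
Count: 1

1


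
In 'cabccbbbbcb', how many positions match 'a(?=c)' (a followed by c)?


Lookahead 'a(?=c)' matches 'a' only when followed by 'c'.
String: 'cabccbbbbcb'
Checking each position where char is 'a':
  pos 1: 'a' -> no (next='b')
Matching positions: []
Count: 0

0


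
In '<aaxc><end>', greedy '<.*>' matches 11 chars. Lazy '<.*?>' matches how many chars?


Greedy '<.*>' tries to match as MUCH as possible.
Lazy '<.*?>' tries to match as LITTLE as possible.

String: '<aaxc><end>'
Greedy '<.*>' starts at first '<' and extends to the LAST '>': '<aaxc><end>' (11 chars)
Lazy '<.*?>' starts at first '<' and stops at the FIRST '>': '<aaxc>' (6 chars)

6


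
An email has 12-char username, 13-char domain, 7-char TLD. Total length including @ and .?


An email address has format: username@domain.tld
Username length: 12
'@' character: 1
Domain length: 13
'.' character: 1
TLD length: 7
Total = 12 + 1 + 13 + 1 + 7 = 34

34


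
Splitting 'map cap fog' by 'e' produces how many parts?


Splitting by 'e' breaks the string at each occurrence of the separator.
Text: 'map cap fog'
Parts after split:
  Part 1: 'map cap fog'
Total parts: 1

1


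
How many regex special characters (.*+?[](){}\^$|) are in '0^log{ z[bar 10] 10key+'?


Regex special characters are: . * + ? [ ] ( ) { } \ ^ $ |
Scanning '0^log{ z[bar 10] 10key+':
  pos 1: '^' -> SPECIAL
  pos 5: '{' -> SPECIAL
  pos 8: '[' -> SPECIAL
  pos 15: ']' -> SPECIAL
  pos 22: '+' -> SPECIAL
Special chars found: ['^', '{', '[', ']', '+']
Total: 5

5


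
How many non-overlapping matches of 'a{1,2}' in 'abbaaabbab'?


Pattern 'a{1,2}' matches between 1 and 2 consecutive a's (greedy).
String: 'abbaaabbab'
Finding runs of a's and applying greedy matching:
  Run at pos 0: 'a' (length 1)
  Run at pos 3: 'aaa' (length 3)
  Run at pos 8: 'a' (length 1)
Matches: ['a', 'aa', 'a', 'a']
Count: 4

4


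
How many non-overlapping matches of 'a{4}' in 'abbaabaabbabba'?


Pattern 'a{4}' matches exactly 4 consecutive a's (greedy, non-overlapping).
String: 'abbaabaabbabba'
Scanning for runs of a's:
  Run at pos 0: 'a' (length 1) -> 0 match(es)
  Run at pos 3: 'aa' (length 2) -> 0 match(es)
  Run at pos 6: 'aa' (length 2) -> 0 match(es)
  Run at pos 10: 'a' (length 1) -> 0 match(es)
  Run at pos 13: 'a' (length 1) -> 0 match(es)
Matches found: []
Total: 0

0


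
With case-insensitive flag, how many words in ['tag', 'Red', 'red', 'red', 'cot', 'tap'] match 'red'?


Case-insensitive matching: compare each word's lowercase form to 'red'.
  'tag' -> lower='tag' -> no
  'Red' -> lower='red' -> MATCH
  'red' -> lower='red' -> MATCH
  'red' -> lower='red' -> MATCH
  'cot' -> lower='cot' -> no
  'tap' -> lower='tap' -> no
Matches: ['Red', 'red', 'red']
Count: 3

3


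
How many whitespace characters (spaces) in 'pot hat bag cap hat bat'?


\s matches whitespace characters (spaces, tabs, etc.).
Text: 'pot hat bag cap hat bat'
This text has 6 words separated by spaces.
Number of spaces = number of words - 1 = 6 - 1 = 5

5


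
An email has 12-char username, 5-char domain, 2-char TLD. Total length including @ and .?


An email address has format: username@domain.tld
Username length: 12
'@' character: 1
Domain length: 5
'.' character: 1
TLD length: 2
Total = 12 + 1 + 5 + 1 + 2 = 21

21


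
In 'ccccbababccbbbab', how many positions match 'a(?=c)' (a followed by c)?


Lookahead 'a(?=c)' matches 'a' only when followed by 'c'.
String: 'ccccbababccbbbab'
Checking each position where char is 'a':
  pos 5: 'a' -> no (next='b')
  pos 7: 'a' -> no (next='b')
  pos 14: 'a' -> no (next='b')
Matching positions: []
Count: 0

0


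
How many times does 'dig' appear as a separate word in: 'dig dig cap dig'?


Scanning each word for exact match 'dig':
  Word 1: 'dig' -> MATCH
  Word 2: 'dig' -> MATCH
  Word 3: 'cap' -> no
  Word 4: 'dig' -> MATCH
Total matches: 3

3


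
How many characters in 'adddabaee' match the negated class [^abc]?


Negated class [^abc] matches any char NOT in {a, b, c}
Scanning 'adddabaee':
  pos 0: 'a' -> no (excluded)
  pos 1: 'd' -> MATCH
  pos 2: 'd' -> MATCH
  pos 3: 'd' -> MATCH
  pos 4: 'a' -> no (excluded)
  pos 5: 'b' -> no (excluded)
  pos 6: 'a' -> no (excluded)
  pos 7: 'e' -> MATCH
  pos 8: 'e' -> MATCH
Total matches: 5

5


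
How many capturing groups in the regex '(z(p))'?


To count capturing groups, count each '(' that starts a group.
Pattern: '(z(p))'
Walking through the pattern:
  Position 0: '(' -> group #1
  Position 2: '(' -> group #2
Total capturing groups: 2

2


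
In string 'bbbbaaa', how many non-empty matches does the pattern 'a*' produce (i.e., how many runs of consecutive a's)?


Pattern 'a*' matches zero or more a's. We want non-empty runs of consecutive a's.
String: 'bbbbaaa'
Walking through the string to find runs of a's:
  Run 1: positions 4-6 -> 'aaa'
Non-empty runs found: ['aaa']
Count: 1

1


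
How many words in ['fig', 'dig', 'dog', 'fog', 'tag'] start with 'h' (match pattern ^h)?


Pattern ^h anchors to start of word. Check which words begin with 'h':
  'fig' -> no
  'dig' -> no
  'dog' -> no
  'fog' -> no
  'tag' -> no
Matching words: []
Count: 0

0


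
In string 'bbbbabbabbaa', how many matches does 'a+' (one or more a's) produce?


Pattern 'a+' matches one or more consecutive a's.
String: 'bbbbabbabbaa'
Scanning for runs of a:
  Match 1: 'a' (length 1)
  Match 2: 'a' (length 1)
  Match 3: 'aa' (length 2)
Total matches: 3

3


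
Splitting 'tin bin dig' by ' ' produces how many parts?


Splitting by ' ' breaks the string at each occurrence of the separator.
Text: 'tin bin dig'
Parts after split:
  Part 1: 'tin'
  Part 2: 'bin'
  Part 3: 'dig'
Total parts: 3

3


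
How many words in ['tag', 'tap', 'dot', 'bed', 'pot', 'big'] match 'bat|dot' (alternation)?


Alternation 'bat|dot' matches either 'bat' or 'dot'.
Checking each word:
  'tag' -> no
  'tap' -> no
  'dot' -> MATCH
  'bed' -> no
  'pot' -> no
  'big' -> no
Matches: ['dot']
Count: 1

1


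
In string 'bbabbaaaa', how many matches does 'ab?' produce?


Pattern 'ab?' matches 'a' optionally followed by 'b'.
String: 'bbabbaaaa'
Scanning left to right for 'a' then checking next char:
  Match 1: 'ab' (a followed by b)
  Match 2: 'a' (a not followed by b)
  Match 3: 'a' (a not followed by b)
  Match 4: 'a' (a not followed by b)
  Match 5: 'a' (a not followed by b)
Total matches: 5

5


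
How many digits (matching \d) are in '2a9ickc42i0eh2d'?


\d matches any digit 0-9.
Scanning '2a9ickc42i0eh2d':
  pos 0: '2' -> DIGIT
  pos 2: '9' -> DIGIT
  pos 7: '4' -> DIGIT
  pos 8: '2' -> DIGIT
  pos 10: '0' -> DIGIT
  pos 13: '2' -> DIGIT
Digits found: ['2', '9', '4', '2', '0', '2']
Total: 6

6


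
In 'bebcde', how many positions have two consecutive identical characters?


Looking for consecutive identical characters in 'bebcde':
  pos 0-1: 'b' vs 'e' -> different
  pos 1-2: 'e' vs 'b' -> different
  pos 2-3: 'b' vs 'c' -> different
  pos 3-4: 'c' vs 'd' -> different
  pos 4-5: 'd' vs 'e' -> different
Consecutive identical pairs: []
Count: 0

0


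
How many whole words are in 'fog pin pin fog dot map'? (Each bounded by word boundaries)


Word boundaries (\b) mark the start/end of each word.
Text: 'fog pin pin fog dot map'
Splitting by whitespace:
  Word 1: 'fog'
  Word 2: 'pin'
  Word 3: 'pin'
  Word 4: 'fog'
  Word 5: 'dot'
  Word 6: 'map'
Total whole words: 6

6


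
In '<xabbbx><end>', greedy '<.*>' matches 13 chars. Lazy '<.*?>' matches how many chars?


Greedy '<.*>' tries to match as MUCH as possible.
Lazy '<.*?>' tries to match as LITTLE as possible.

String: '<xabbbx><end>'
Greedy '<.*>' starts at first '<' and extends to the LAST '>': '<xabbbx><end>' (13 chars)
Lazy '<.*?>' starts at first '<' and stops at the FIRST '>': '<xabbbx>' (8 chars)

8


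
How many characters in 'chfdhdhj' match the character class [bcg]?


Character class [bcg] matches any of: {b, c, g}
Scanning string 'chfdhdhj' character by character:
  pos 0: 'c' -> MATCH
  pos 1: 'h' -> no
  pos 2: 'f' -> no
  pos 3: 'd' -> no
  pos 4: 'h' -> no
  pos 5: 'd' -> no
  pos 6: 'h' -> no
  pos 7: 'j' -> no
Total matches: 1

1


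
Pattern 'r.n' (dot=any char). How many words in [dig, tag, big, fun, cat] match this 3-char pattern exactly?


Pattern 'r.n' means: starts with 'r', any single char, ends with 'n'.
Checking each word (must be exactly 3 chars):
  'dig' (len=3): no
  'tag' (len=3): no
  'big' (len=3): no
  'fun' (len=3): no
  'cat' (len=3): no
Matching words: []
Total: 0

0


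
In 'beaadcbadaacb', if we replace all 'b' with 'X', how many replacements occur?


re.sub('b', 'X', text) replaces every occurrence of 'b' with 'X'.
Text: 'beaadcbadaacb'
Scanning for 'b':
  pos 0: 'b' -> replacement #1
  pos 6: 'b' -> replacement #2
  pos 12: 'b' -> replacement #3
Total replacements: 3

3


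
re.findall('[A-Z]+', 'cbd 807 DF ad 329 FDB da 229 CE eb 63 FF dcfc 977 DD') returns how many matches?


Pattern '[A-Z]+' finds one or more uppercase letters.
Text: 'cbd 807 DF ad 329 FDB da 229 CE eb 63 FF dcfc 977 DD'
Scanning for matches:
  Match 1: 'DF'
  Match 2: 'FDB'
  Match 3: 'CE'
  Match 4: 'FF'
  Match 5: 'DD'
Total matches: 5

5


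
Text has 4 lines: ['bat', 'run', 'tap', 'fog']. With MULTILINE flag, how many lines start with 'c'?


With MULTILINE flag, ^ matches the start of each line.
Lines: ['bat', 'run', 'tap', 'fog']
Checking which lines start with 'c':
  Line 1: 'bat' -> no
  Line 2: 'run' -> no
  Line 3: 'tap' -> no
  Line 4: 'fog' -> no
Matching lines: []
Count: 0

0


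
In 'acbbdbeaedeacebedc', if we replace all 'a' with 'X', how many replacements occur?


re.sub('a', 'X', text) replaces every occurrence of 'a' with 'X'.
Text: 'acbbdbeaedeacebedc'
Scanning for 'a':
  pos 0: 'a' -> replacement #1
  pos 7: 'a' -> replacement #2
  pos 11: 'a' -> replacement #3
Total replacements: 3

3


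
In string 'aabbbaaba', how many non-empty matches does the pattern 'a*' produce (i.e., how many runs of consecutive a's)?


Pattern 'a*' matches zero or more a's. We want non-empty runs of consecutive a's.
String: 'aabbbaaba'
Walking through the string to find runs of a's:
  Run 1: positions 0-1 -> 'aa'
  Run 2: positions 5-6 -> 'aa'
  Run 3: positions 8-8 -> 'a'
Non-empty runs found: ['aa', 'aa', 'a']
Count: 3

3


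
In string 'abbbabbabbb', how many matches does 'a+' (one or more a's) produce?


Pattern 'a+' matches one or more consecutive a's.
String: 'abbbabbabbb'
Scanning for runs of a:
  Match 1: 'a' (length 1)
  Match 2: 'a' (length 1)
  Match 3: 'a' (length 1)
Total matches: 3

3


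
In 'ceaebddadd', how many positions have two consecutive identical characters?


Looking for consecutive identical characters in 'ceaebddadd':
  pos 0-1: 'c' vs 'e' -> different
  pos 1-2: 'e' vs 'a' -> different
  pos 2-3: 'a' vs 'e' -> different
  pos 3-4: 'e' vs 'b' -> different
  pos 4-5: 'b' vs 'd' -> different
  pos 5-6: 'd' vs 'd' -> MATCH ('dd')
  pos 6-7: 'd' vs 'a' -> different
  pos 7-8: 'a' vs 'd' -> different
  pos 8-9: 'd' vs 'd' -> MATCH ('dd')
Consecutive identical pairs: ['dd', 'dd']
Count: 2

2


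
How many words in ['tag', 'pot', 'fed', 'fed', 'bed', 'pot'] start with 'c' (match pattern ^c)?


Pattern ^c anchors to start of word. Check which words begin with 'c':
  'tag' -> no
  'pot' -> no
  'fed' -> no
  'fed' -> no
  'bed' -> no
  'pot' -> no
Matching words: []
Count: 0

0


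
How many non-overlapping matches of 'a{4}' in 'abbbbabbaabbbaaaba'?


Pattern 'a{4}' matches exactly 4 consecutive a's (greedy, non-overlapping).
String: 'abbbbabbaabbbaaaba'
Scanning for runs of a's:
  Run at pos 0: 'a' (length 1) -> 0 match(es)
  Run at pos 5: 'a' (length 1) -> 0 match(es)
  Run at pos 8: 'aa' (length 2) -> 0 match(es)
  Run at pos 13: 'aaa' (length 3) -> 0 match(es)
  Run at pos 17: 'a' (length 1) -> 0 match(es)
Matches found: []
Total: 0

0


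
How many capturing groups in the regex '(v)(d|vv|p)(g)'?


To count capturing groups, count each '(' that starts a group.
Pattern: '(v)(d|vv|p)(g)'
Walking through the pattern:
  Position 0: '(' -> group #1
  Position 3: '(' -> group #2
  Position 11: '(' -> group #3
Total capturing groups: 3

3


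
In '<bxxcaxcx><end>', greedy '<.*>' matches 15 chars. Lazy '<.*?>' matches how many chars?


Greedy '<.*>' tries to match as MUCH as possible.
Lazy '<.*?>' tries to match as LITTLE as possible.

String: '<bxxcaxcx><end>'
Greedy '<.*>' starts at first '<' and extends to the LAST '>': '<bxxcaxcx><end>' (15 chars)
Lazy '<.*?>' starts at first '<' and stops at the FIRST '>': '<bxxcaxcx>' (10 chars)

10


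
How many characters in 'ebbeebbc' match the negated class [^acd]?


Negated class [^acd] matches any char NOT in {a, c, d}
Scanning 'ebbeebbc':
  pos 0: 'e' -> MATCH
  pos 1: 'b' -> MATCH
  pos 2: 'b' -> MATCH
  pos 3: 'e' -> MATCH
  pos 4: 'e' -> MATCH
  pos 5: 'b' -> MATCH
  pos 6: 'b' -> MATCH
  pos 7: 'c' -> no (excluded)
Total matches: 7

7


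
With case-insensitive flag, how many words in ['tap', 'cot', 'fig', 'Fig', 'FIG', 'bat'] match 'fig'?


Case-insensitive matching: compare each word's lowercase form to 'fig'.
  'tap' -> lower='tap' -> no
  'cot' -> lower='cot' -> no
  'fig' -> lower='fig' -> MATCH
  'Fig' -> lower='fig' -> MATCH
  'FIG' -> lower='fig' -> MATCH
  'bat' -> lower='bat' -> no
Matches: ['fig', 'Fig', 'FIG']
Count: 3

3


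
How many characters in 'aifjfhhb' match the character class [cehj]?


Character class [cehj] matches any of: {c, e, h, j}
Scanning string 'aifjfhhb' character by character:
  pos 0: 'a' -> no
  pos 1: 'i' -> no
  pos 2: 'f' -> no
  pos 3: 'j' -> MATCH
  pos 4: 'f' -> no
  pos 5: 'h' -> MATCH
  pos 6: 'h' -> MATCH
  pos 7: 'b' -> no
Total matches: 3

3


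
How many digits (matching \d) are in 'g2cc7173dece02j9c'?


\d matches any digit 0-9.
Scanning 'g2cc7173dece02j9c':
  pos 1: '2' -> DIGIT
  pos 4: '7' -> DIGIT
  pos 5: '1' -> DIGIT
  pos 6: '7' -> DIGIT
  pos 7: '3' -> DIGIT
  pos 12: '0' -> DIGIT
  pos 13: '2' -> DIGIT
  pos 15: '9' -> DIGIT
Digits found: ['2', '7', '1', '7', '3', '0', '2', '9']
Total: 8

8


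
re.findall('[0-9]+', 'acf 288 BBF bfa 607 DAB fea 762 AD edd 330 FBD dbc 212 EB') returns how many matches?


Pattern '[0-9]+' finds one or more digits.
Text: 'acf 288 BBF bfa 607 DAB fea 762 AD edd 330 FBD dbc 212 EB'
Scanning for matches:
  Match 1: '288'
  Match 2: '607'
  Match 3: '762'
  Match 4: '330'
  Match 5: '212'
Total matches: 5

5


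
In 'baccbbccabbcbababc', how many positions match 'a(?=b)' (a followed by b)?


Lookahead 'a(?=b)' matches 'a' only when followed by 'b'.
String: 'baccbbccabbcbababc'
Checking each position where char is 'a':
  pos 1: 'a' -> no (next='c')
  pos 8: 'a' -> MATCH (next='b')
  pos 13: 'a' -> MATCH (next='b')
  pos 15: 'a' -> MATCH (next='b')
Matching positions: [8, 13, 15]
Count: 3

3


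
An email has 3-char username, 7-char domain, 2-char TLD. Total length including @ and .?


An email address has format: username@domain.tld
Username length: 3
'@' character: 1
Domain length: 7
'.' character: 1
TLD length: 2
Total = 3 + 1 + 7 + 1 + 2 = 14

14


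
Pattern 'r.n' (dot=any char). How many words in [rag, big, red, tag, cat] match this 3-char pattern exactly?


Pattern 'r.n' means: starts with 'r', any single char, ends with 'n'.
Checking each word (must be exactly 3 chars):
  'rag' (len=3): no
  'big' (len=3): no
  'red' (len=3): no
  'tag' (len=3): no
  'cat' (len=3): no
Matching words: []
Total: 0

0


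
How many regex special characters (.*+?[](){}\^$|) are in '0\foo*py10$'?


Regex special characters are: . * + ? [ ] ( ) { } \ ^ $ |
Scanning '0\foo*py10$':
  pos 1: '\' -> SPECIAL
  pos 5: '*' -> SPECIAL
  pos 10: '$' -> SPECIAL
Special chars found: ['\\', '*', '$']
Total: 3

3


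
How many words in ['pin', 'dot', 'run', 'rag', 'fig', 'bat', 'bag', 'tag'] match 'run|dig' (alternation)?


Alternation 'run|dig' matches either 'run' or 'dig'.
Checking each word:
  'pin' -> no
  'dot' -> no
  'run' -> MATCH
  'rag' -> no
  'fig' -> no
  'bat' -> no
  'bag' -> no
  'tag' -> no
Matches: ['run']
Count: 1

1


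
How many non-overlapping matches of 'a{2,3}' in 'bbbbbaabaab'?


Pattern 'a{2,3}' matches between 2 and 3 consecutive a's (greedy).
String: 'bbbbbaabaab'
Finding runs of a's and applying greedy matching:
  Run at pos 5: 'aa' (length 2)
  Run at pos 8: 'aa' (length 2)
Matches: ['aa', 'aa']
Count: 2

2


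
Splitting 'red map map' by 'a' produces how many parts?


Splitting by 'a' breaks the string at each occurrence of the separator.
Text: 'red map map'
Parts after split:
  Part 1: 'red m'
  Part 2: 'p m'
  Part 3: 'p'
Total parts: 3

3


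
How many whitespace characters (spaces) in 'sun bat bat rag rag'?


\s matches whitespace characters (spaces, tabs, etc.).
Text: 'sun bat bat rag rag'
This text has 5 words separated by spaces.
Number of spaces = number of words - 1 = 5 - 1 = 4

4


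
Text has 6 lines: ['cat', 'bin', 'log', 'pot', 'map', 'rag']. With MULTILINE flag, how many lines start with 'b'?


With MULTILINE flag, ^ matches the start of each line.
Lines: ['cat', 'bin', 'log', 'pot', 'map', 'rag']
Checking which lines start with 'b':
  Line 1: 'cat' -> no
  Line 2: 'bin' -> MATCH
  Line 3: 'log' -> no
  Line 4: 'pot' -> no
  Line 5: 'map' -> no
  Line 6: 'rag' -> no
Matching lines: ['bin']
Count: 1

1


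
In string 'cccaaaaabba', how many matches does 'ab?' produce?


Pattern 'ab?' matches 'a' optionally followed by 'b'.
String: 'cccaaaaabba'
Scanning left to right for 'a' then checking next char:
  Match 1: 'a' (a not followed by b)
  Match 2: 'a' (a not followed by b)
  Match 3: 'a' (a not followed by b)
  Match 4: 'a' (a not followed by b)
  Match 5: 'ab' (a followed by b)
  Match 6: 'a' (a not followed by b)
Total matches: 6

6


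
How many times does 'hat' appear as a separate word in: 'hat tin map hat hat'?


Scanning each word for exact match 'hat':
  Word 1: 'hat' -> MATCH
  Word 2: 'tin' -> no
  Word 3: 'map' -> no
  Word 4: 'hat' -> MATCH
  Word 5: 'hat' -> MATCH
Total matches: 3

3


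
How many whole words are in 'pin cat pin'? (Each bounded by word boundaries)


Word boundaries (\b) mark the start/end of each word.
Text: 'pin cat pin'
Splitting by whitespace:
  Word 1: 'pin'
  Word 2: 'cat'
  Word 3: 'pin'
Total whole words: 3

3


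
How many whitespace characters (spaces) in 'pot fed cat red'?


\s matches whitespace characters (spaces, tabs, etc.).
Text: 'pot fed cat red'
This text has 4 words separated by spaces.
Number of spaces = number of words - 1 = 4 - 1 = 3

3


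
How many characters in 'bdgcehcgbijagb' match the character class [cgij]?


Character class [cgij] matches any of: {c, g, i, j}
Scanning string 'bdgcehcgbijagb' character by character:
  pos 0: 'b' -> no
  pos 1: 'd' -> no
  pos 2: 'g' -> MATCH
  pos 3: 'c' -> MATCH
  pos 4: 'e' -> no
  pos 5: 'h' -> no
  pos 6: 'c' -> MATCH
  pos 7: 'g' -> MATCH
  pos 8: 'b' -> no
  pos 9: 'i' -> MATCH
  pos 10: 'j' -> MATCH
  pos 11: 'a' -> no
  pos 12: 'g' -> MATCH
  pos 13: 'b' -> no
Total matches: 7

7


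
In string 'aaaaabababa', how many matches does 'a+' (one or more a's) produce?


Pattern 'a+' matches one or more consecutive a's.
String: 'aaaaabababa'
Scanning for runs of a:
  Match 1: 'aaaaa' (length 5)
  Match 2: 'a' (length 1)
  Match 3: 'a' (length 1)
  Match 4: 'a' (length 1)
Total matches: 4

4


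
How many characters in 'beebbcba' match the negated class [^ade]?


Negated class [^ade] matches any char NOT in {a, d, e}
Scanning 'beebbcba':
  pos 0: 'b' -> MATCH
  pos 1: 'e' -> no (excluded)
  pos 2: 'e' -> no (excluded)
  pos 3: 'b' -> MATCH
  pos 4: 'b' -> MATCH
  pos 5: 'c' -> MATCH
  pos 6: 'b' -> MATCH
  pos 7: 'a' -> no (excluded)
Total matches: 5

5


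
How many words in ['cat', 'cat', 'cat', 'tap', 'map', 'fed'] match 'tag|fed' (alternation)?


Alternation 'tag|fed' matches either 'tag' or 'fed'.
Checking each word:
  'cat' -> no
  'cat' -> no
  'cat' -> no
  'tap' -> no
  'map' -> no
  'fed' -> MATCH
Matches: ['fed']
Count: 1

1


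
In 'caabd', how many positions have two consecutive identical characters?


Looking for consecutive identical characters in 'caabd':
  pos 0-1: 'c' vs 'a' -> different
  pos 1-2: 'a' vs 'a' -> MATCH ('aa')
  pos 2-3: 'a' vs 'b' -> different
  pos 3-4: 'b' vs 'd' -> different
Consecutive identical pairs: ['aa']
Count: 1

1


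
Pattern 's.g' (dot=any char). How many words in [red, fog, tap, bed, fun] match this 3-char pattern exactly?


Pattern 's.g' means: starts with 's', any single char, ends with 'g'.
Checking each word (must be exactly 3 chars):
  'red' (len=3): no
  'fog' (len=3): no
  'tap' (len=3): no
  'bed' (len=3): no
  'fun' (len=3): no
Matching words: []
Total: 0

0


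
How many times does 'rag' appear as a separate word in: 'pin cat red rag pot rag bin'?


Scanning each word for exact match 'rag':
  Word 1: 'pin' -> no
  Word 2: 'cat' -> no
  Word 3: 'red' -> no
  Word 4: 'rag' -> MATCH
  Word 5: 'pot' -> no
  Word 6: 'rag' -> MATCH
  Word 7: 'bin' -> no
Total matches: 2

2


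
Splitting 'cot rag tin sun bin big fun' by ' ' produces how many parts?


Splitting by ' ' breaks the string at each occurrence of the separator.
Text: 'cot rag tin sun bin big fun'
Parts after split:
  Part 1: 'cot'
  Part 2: 'rag'
  Part 3: 'tin'
  Part 4: 'sun'
  Part 5: 'bin'
  Part 6: 'big'
  Part 7: 'fun'
Total parts: 7

7


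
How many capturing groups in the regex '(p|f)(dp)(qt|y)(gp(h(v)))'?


To count capturing groups, count each '(' that starts a group.
Pattern: '(p|f)(dp)(qt|y)(gp(h(v)))'
Walking through the pattern:
  Position 0: '(' -> group #1
  Position 5: '(' -> group #2
  Position 9: '(' -> group #3
  Position 15: '(' -> group #4
  Position 18: '(' -> group #5
  Position 20: '(' -> group #6
Total capturing groups: 6

6


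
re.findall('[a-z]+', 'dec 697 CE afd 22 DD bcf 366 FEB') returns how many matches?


Pattern '[a-z]+' finds one or more lowercase letters.
Text: 'dec 697 CE afd 22 DD bcf 366 FEB'
Scanning for matches:
  Match 1: 'dec'
  Match 2: 'afd'
  Match 3: 'bcf'
Total matches: 3

3


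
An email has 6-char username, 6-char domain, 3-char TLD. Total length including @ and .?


An email address has format: username@domain.tld
Username length: 6
'@' character: 1
Domain length: 6
'.' character: 1
TLD length: 3
Total = 6 + 1 + 6 + 1 + 3 = 17

17


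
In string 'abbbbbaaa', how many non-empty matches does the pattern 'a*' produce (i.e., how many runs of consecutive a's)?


Pattern 'a*' matches zero or more a's. We want non-empty runs of consecutive a's.
String: 'abbbbbaaa'
Walking through the string to find runs of a's:
  Run 1: positions 0-0 -> 'a'
  Run 2: positions 6-8 -> 'aaa'
Non-empty runs found: ['a', 'aaa']
Count: 2

2


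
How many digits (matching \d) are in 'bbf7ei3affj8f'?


\d matches any digit 0-9.
Scanning 'bbf7ei3affj8f':
  pos 3: '7' -> DIGIT
  pos 6: '3' -> DIGIT
  pos 11: '8' -> DIGIT
Digits found: ['7', '3', '8']
Total: 3

3


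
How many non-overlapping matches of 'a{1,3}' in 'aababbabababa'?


Pattern 'a{1,3}' matches between 1 and 3 consecutive a's (greedy).
String: 'aababbabababa'
Finding runs of a's and applying greedy matching:
  Run at pos 0: 'aa' (length 2)
  Run at pos 3: 'a' (length 1)
  Run at pos 6: 'a' (length 1)
  Run at pos 8: 'a' (length 1)
  Run at pos 10: 'a' (length 1)
  Run at pos 12: 'a' (length 1)
Matches: ['aa', 'a', 'a', 'a', 'a', 'a']
Count: 6

6


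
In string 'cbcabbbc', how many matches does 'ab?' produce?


Pattern 'ab?' matches 'a' optionally followed by 'b'.
String: 'cbcabbbc'
Scanning left to right for 'a' then checking next char:
  Match 1: 'ab' (a followed by b)
Total matches: 1

1


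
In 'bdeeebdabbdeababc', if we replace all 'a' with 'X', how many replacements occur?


re.sub('a', 'X', text) replaces every occurrence of 'a' with 'X'.
Text: 'bdeeebdabbdeababc'
Scanning for 'a':
  pos 7: 'a' -> replacement #1
  pos 12: 'a' -> replacement #2
  pos 14: 'a' -> replacement #3
Total replacements: 3

3


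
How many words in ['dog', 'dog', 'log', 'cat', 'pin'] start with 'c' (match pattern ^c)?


Pattern ^c anchors to start of word. Check which words begin with 'c':
  'dog' -> no
  'dog' -> no
  'log' -> no
  'cat' -> MATCH (starts with 'c')
  'pin' -> no
Matching words: ['cat']
Count: 1

1


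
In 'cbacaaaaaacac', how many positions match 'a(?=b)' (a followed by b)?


Lookahead 'a(?=b)' matches 'a' only when followed by 'b'.
String: 'cbacaaaaaacac'
Checking each position where char is 'a':
  pos 2: 'a' -> no (next='c')
  pos 4: 'a' -> no (next='a')
  pos 5: 'a' -> no (next='a')
  pos 6: 'a' -> no (next='a')
  pos 7: 'a' -> no (next='a')
  pos 8: 'a' -> no (next='a')
  pos 9: 'a' -> no (next='c')
  pos 11: 'a' -> no (next='c')
Matching positions: []
Count: 0

0


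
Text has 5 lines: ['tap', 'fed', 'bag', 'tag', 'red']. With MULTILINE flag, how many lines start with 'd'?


With MULTILINE flag, ^ matches the start of each line.
Lines: ['tap', 'fed', 'bag', 'tag', 'red']
Checking which lines start with 'd':
  Line 1: 'tap' -> no
  Line 2: 'fed' -> no
  Line 3: 'bag' -> no
  Line 4: 'tag' -> no
  Line 5: 'red' -> no
Matching lines: []
Count: 0

0


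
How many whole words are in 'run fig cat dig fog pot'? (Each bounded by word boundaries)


Word boundaries (\b) mark the start/end of each word.
Text: 'run fig cat dig fog pot'
Splitting by whitespace:
  Word 1: 'run'
  Word 2: 'fig'
  Word 3: 'cat'
  Word 4: 'dig'
  Word 5: 'fog'
  Word 6: 'pot'
Total whole words: 6

6


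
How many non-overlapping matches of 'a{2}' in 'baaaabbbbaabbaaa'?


Pattern 'a{2}' matches exactly 2 consecutive a's (greedy, non-overlapping).
String: 'baaaabbbbaabbaaa'
Scanning for runs of a's:
  Run at pos 1: 'aaaa' (length 4) -> 2 match(es)
  Run at pos 9: 'aa' (length 2) -> 1 match(es)
  Run at pos 13: 'aaa' (length 3) -> 1 match(es)
Matches found: ['aa', 'aa', 'aa', 'aa']
Total: 4

4


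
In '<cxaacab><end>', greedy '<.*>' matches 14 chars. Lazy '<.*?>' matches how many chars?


Greedy '<.*>' tries to match as MUCH as possible.
Lazy '<.*?>' tries to match as LITTLE as possible.

String: '<cxaacab><end>'
Greedy '<.*>' starts at first '<' and extends to the LAST '>': '<cxaacab><end>' (14 chars)
Lazy '<.*?>' starts at first '<' and stops at the FIRST '>': '<cxaacab>' (9 chars)

9


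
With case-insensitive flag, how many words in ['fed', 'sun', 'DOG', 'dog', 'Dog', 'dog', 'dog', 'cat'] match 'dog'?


Case-insensitive matching: compare each word's lowercase form to 'dog'.
  'fed' -> lower='fed' -> no
  'sun' -> lower='sun' -> no
  'DOG' -> lower='dog' -> MATCH
  'dog' -> lower='dog' -> MATCH
  'Dog' -> lower='dog' -> MATCH
  'dog' -> lower='dog' -> MATCH
  'dog' -> lower='dog' -> MATCH
  'cat' -> lower='cat' -> no
Matches: ['DOG', 'dog', 'Dog', 'dog', 'dog']
Count: 5

5


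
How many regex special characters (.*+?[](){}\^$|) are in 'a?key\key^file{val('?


Regex special characters are: . * + ? [ ] ( ) { } \ ^ $ |
Scanning 'a?key\key^file{val(':
  pos 1: '?' -> SPECIAL
  pos 5: '\' -> SPECIAL
  pos 9: '^' -> SPECIAL
  pos 14: '{' -> SPECIAL
  pos 18: '(' -> SPECIAL
Special chars found: ['?', '\\', '^', '{', '(']
Total: 5

5
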